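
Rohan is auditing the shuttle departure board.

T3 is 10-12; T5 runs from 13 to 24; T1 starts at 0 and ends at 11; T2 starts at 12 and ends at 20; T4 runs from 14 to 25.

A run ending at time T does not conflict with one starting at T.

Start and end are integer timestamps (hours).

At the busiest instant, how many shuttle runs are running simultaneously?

3

Walk through starts and ends in time order (an end at T is processed before a start at T):
0 start T1 → 1
10 start T3 → 2
11 end T1 → 1
12 end T3 → 0
12 start T2 → 1
13 start T5 → 2
14 start T4 → 3
20 end T2 → 2
24 end T5 → 1
25 end T4 → 0
Peak is 3, at 14 (T2, T4, T5).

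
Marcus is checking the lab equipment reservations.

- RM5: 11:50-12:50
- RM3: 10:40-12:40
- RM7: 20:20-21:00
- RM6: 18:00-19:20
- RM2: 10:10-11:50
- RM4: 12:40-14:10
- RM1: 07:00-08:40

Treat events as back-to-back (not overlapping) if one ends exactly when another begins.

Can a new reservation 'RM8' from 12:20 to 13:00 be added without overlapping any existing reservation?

No — it overlaps RM3, RM4, RM5

RM1: ends 08:40 at or before RM8 starts 12:20 → clear.
RM2: ends 11:50 at or before RM8 starts 12:20 → clear.
RM3: starts 10:40 before RM8 ends 13:00, and ends 12:40 after RM8 starts 12:20 → overlap.
RM5: starts 11:50 before RM8 ends 13:00, and ends 12:50 after RM8 starts 12:20 → overlap.
RM4: starts 12:40 before RM8 ends 13:00, and ends 14:10 after RM8 starts 12:20 → overlap.
RM6: starts 18:00 at or after RM8 ends 13:00 → clear.
RM7: starts 20:20 at or after RM8 ends 13:00 → clear.
RM8 overlaps RM3, RM4, RM5.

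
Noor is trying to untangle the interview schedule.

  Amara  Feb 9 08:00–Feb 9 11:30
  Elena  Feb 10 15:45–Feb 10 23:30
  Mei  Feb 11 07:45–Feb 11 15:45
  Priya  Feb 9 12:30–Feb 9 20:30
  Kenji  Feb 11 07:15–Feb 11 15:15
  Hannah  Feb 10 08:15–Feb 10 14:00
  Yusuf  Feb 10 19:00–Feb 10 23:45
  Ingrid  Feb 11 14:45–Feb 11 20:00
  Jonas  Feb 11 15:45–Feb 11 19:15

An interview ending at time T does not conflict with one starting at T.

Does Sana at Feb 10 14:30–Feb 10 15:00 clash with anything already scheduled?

Amara: ends Feb 9 11:30 at or before Sana starts Feb 10 14:30 → clear.
Priya: ends Feb 9 20:30 at or before Sana starts Feb 10 14:30 → clear.
Hannah: ends Feb 10 14:00 at or before Sana starts Feb 10 14:30 → clear.
Elena: starts Feb 10 15:45 at or after Sana ends Feb 10 15:00 → clear.
Yusuf: starts Feb 10 19:00 at or after Sana ends Feb 10 15:00 → clear.
Kenji: starts Feb 11 07:15 at or after Sana ends Feb 10 15:00 → clear.
Mei: starts Feb 11 07:45 at or after Sana ends Feb 10 15:00 → clear.
Ingrid: starts Feb 11 14:45 at or after Sana ends Feb 10 15:00 → clear.
Jonas: starts Feb 11 15:45 at or after Sana ends Feb 10 15:00 → clear.

No — it doesn't clash with anything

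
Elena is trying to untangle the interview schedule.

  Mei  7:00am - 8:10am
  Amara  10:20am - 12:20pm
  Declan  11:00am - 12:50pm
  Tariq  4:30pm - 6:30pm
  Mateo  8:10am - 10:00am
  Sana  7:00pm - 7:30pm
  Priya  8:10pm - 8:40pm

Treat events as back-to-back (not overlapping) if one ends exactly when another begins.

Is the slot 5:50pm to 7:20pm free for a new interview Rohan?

No — it overlaps Sana, Tariq

Mei: ends 8:10am at or before Rohan starts 5:50pm → clear.
Mateo: ends 10:00am at or before Rohan starts 5:50pm → clear.
Amara: ends 12:20pm at or before Rohan starts 5:50pm → clear.
Declan: ends 12:50pm at or before Rohan starts 5:50pm → clear.
Tariq: starts 4:30pm before Rohan ends 7:20pm, and ends 6:30pm after Rohan starts 5:50pm → overlap.
Sana: starts 7:00pm before Rohan ends 7:20pm, and ends 7:30pm after Rohan starts 5:50pm → overlap.
Priya: starts 8:10pm at or after Rohan ends 7:20pm → clear.
Rohan overlaps Tariq, Sana.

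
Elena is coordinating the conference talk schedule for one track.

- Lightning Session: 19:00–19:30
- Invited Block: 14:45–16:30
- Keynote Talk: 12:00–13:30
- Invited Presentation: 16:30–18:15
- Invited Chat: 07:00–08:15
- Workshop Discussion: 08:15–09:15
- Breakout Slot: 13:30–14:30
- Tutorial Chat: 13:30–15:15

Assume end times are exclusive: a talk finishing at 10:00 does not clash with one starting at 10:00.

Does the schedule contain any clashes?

Two intervals overlap when each starts before the other ends.
Sorted by start: Invited Chat, Workshop Discussion, Keynote Talk, Tutorial Chat, Breakout Slot, Invited Block, Invited Presentation, Lightning Session.
Workshop Discussion starts exactly when Invited Chat ends (back-to-back, no overlap), so nothing later overlaps Invited Chat either.
Keynote Talk starts after Workshop Discussion ends, so nothing later overlaps Workshop Discussion either.
Tutorial Chat starts exactly when Keynote Talk ends (back-to-back, no overlap), so nothing later overlaps Keynote Talk either.
Breakout Slot starts before Tutorial Chat ends → Tutorial Chat and Breakout Slot overlap.
That's a conflict, so the schedule is not conflict-free.

Yes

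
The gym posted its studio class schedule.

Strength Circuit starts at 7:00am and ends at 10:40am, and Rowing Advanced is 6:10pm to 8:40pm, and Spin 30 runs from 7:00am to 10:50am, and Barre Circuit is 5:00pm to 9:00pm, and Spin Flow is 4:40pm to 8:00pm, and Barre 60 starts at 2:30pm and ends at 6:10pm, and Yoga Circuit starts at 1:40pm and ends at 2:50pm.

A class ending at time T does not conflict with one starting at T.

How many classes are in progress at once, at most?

3

Sweep the timeline, counting +1 at each start and −1 at each end (ends before starts at a tie):
7:00am start Spin 30 → 1
7:00am start Strength Circuit → 2
10:40am end Strength Circuit → 1
10:50am end Spin 30 → 0
1:40pm start Yoga Circuit → 1
2:30pm start Barre 60 → 2
2:50pm end Yoga Circuit → 1
4:40pm start Spin Flow → 2
5:00pm start Barre Circuit → 3
6:10pm end Barre 60 → 2
6:10pm start Rowing Advanced → 3
8:00pm end Spin Flow → 2
8:40pm end Rowing Advanced → 1
9:00pm end Barre Circuit → 0
Peak is 3, at 5:00pm (Barre 60, Barre Circuit, Spin Flow).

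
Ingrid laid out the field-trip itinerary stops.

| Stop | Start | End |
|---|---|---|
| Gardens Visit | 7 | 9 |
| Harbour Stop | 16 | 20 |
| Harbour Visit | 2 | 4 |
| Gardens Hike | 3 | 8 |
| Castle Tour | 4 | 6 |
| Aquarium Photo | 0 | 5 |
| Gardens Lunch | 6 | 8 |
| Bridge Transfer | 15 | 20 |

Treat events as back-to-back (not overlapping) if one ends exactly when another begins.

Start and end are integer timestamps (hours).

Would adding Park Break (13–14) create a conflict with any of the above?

No — it doesn't clash with anything

Aquarium Photo: ends 5 at or before Park Break starts 13 → clear.
Harbour Visit: ends 4 at or before Park Break starts 13 → clear.
Gardens Hike: ends 8 at or before Park Break starts 13 → clear.
Castle Tour: ends 6 at or before Park Break starts 13 → clear.
Gardens Lunch: ends 8 at or before Park Break starts 13 → clear.
Gardens Visit: ends 9 at or before Park Break starts 13 → clear.
Bridge Transfer: starts 15 at or after Park Break ends 14 → clear.
Harbour Stop: starts 16 at or after Park Break ends 14 → clear.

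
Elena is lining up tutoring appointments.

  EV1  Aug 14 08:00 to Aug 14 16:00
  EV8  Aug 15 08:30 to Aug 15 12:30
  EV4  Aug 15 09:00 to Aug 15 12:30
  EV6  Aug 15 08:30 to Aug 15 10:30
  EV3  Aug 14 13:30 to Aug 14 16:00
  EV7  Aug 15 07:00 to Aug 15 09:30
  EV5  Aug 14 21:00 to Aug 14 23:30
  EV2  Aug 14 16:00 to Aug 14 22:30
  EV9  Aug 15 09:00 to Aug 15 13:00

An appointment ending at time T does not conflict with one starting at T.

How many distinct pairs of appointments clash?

12

Sorted by start: EV1, EV3, EV2, EV5, EV7, EV6, EV8, EV4, EV9.
EV3 starts before EV1 ends → EV1 and EV3 overlap.
EV2 starts exactly when EV1 ends (back-to-back, no overlap); EV1 is clear from here.
EV2 starts exactly when EV3 ends (back-to-back, no overlap); EV3 is clear from here.
EV5 starts before EV2 ends → EV2 and EV5 overlap.
EV7 starts after EV2 ends; EV2 is clear from here.
EV7 starts after EV5 ends; EV5 is clear from here.
EV6 starts before EV7 ends → EV7 and EV6 overlap.
EV8 starts before EV7 ends → EV7 and EV8 overlap.
EV4 starts before EV7 ends → EV7 and EV4 overlap.
EV9 starts before EV7 ends → EV7 and EV9 overlap.
EV8 starts before EV6 ends → EV6 and EV8 overlap.
EV4 starts before EV6 ends → EV6 and EV4 overlap.
EV9 starts before EV6 ends → EV6 and EV9 overlap.
EV4 starts before EV8 ends → EV8 and EV4 overlap.
EV9 starts before EV8 ends → EV8 and EV9 overlap.
EV9 starts before EV4 ends → EV4 and EV9 overlap.
Overlapping pairs: EV1 & EV3, EV2 & EV5, EV4 & EV6, EV4 & EV7, EV4 & EV8, EV4 & EV9, EV6 & EV7, EV6 & EV8, EV6 & EV9, EV7 & EV8, EV7 & EV9, EV8 & EV9 — 12 in total.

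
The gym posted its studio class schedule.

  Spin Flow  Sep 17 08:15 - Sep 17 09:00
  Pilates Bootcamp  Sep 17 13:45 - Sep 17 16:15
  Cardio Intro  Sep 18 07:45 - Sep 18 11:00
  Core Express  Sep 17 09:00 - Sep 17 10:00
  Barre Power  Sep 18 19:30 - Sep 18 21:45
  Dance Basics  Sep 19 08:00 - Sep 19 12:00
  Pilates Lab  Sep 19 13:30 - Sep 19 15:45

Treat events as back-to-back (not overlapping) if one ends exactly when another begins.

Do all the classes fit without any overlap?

Check each pair: they overlap iff neither finishes before the other starts.
Sorted by start: Spin Flow, Core Express, Pilates Bootcamp, Cardio Intro, Barre Power, Dance Basics, Pilates Lab.
Core Express starts exactly when Spin Flow ends (back-to-back, no overlap), so nothing later overlaps Spin Flow either.
Pilates Bootcamp starts after Core Express ends, so nothing later overlaps Core Express either.
Cardio Intro starts after Pilates Bootcamp ends, so nothing later overlaps Pilates Bootcamp either.
Barre Power starts after Cardio Intro ends, so nothing later overlaps Cardio Intro either.
Dance Basics starts after Barre Power ends, so nothing later overlaps Barre Power either.
Pilates Lab starts after Dance Basics ends.
Every pair is clear; the schedule has no overlaps.

Yes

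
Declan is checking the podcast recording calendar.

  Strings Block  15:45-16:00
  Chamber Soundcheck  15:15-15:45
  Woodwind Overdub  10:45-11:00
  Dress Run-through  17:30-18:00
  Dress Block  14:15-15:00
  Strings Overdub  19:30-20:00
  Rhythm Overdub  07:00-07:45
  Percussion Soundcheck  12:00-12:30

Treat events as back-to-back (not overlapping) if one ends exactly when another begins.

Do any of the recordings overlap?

No

Two intervals overlap when each starts before the other ends.
Sorted by start: Rhythm Overdub, Woodwind Overdub, Percussion Soundcheck, Dress Block, Chamber Soundcheck, Strings Block, Dress Run-through, Strings Overdub.
Woodwind Overdub starts after Rhythm Overdub ends — done with Rhythm Overdub.
Percussion Soundcheck starts after Woodwind Overdub ends — done with Woodwind Overdub.
Dress Block starts after Percussion Soundcheck ends — done with Percussion Soundcheck.
Chamber Soundcheck starts after Dress Block ends — done with Dress Block.
Strings Block starts exactly when Chamber Soundcheck ends (back-to-back, no overlap) — done with Chamber Soundcheck.
Dress Run-through starts after Strings Block ends — done with Strings Block.
Strings Overdub starts after Dress Run-through ends.
Every pair is clear; the schedule has no overlaps.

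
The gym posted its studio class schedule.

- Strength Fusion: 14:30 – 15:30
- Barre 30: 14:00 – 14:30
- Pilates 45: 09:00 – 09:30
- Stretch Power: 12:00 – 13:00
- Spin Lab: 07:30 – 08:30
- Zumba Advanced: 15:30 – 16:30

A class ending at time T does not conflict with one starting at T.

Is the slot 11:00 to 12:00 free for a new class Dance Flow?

Spin Lab: ends 08:30 at or before Dance Flow starts 11:00 → clear.
Pilates 45: ends 09:30 at or before Dance Flow starts 11:00 → clear.
Stretch Power: starts 12:00 at or after Dance Flow ends 12:00 → clear.
Barre 30: starts 14:00 at or after Dance Flow ends 12:00 → clear.
Strength Fusion: starts 14:30 at or after Dance Flow ends 12:00 → clear.
Zumba Advanced: starts 15:30 at or after Dance Flow ends 12:00 → clear.

Yes — the slot is free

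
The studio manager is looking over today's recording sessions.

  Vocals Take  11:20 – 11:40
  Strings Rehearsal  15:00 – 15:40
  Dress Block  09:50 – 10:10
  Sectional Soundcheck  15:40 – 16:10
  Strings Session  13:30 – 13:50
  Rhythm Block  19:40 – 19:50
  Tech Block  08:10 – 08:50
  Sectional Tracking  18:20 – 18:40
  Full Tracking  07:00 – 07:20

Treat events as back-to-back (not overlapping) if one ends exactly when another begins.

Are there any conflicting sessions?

Two intervals overlap when each starts before the other ends.
Sorted by start: Full Tracking, Tech Block, Dress Block, Vocals Take, Strings Session, Strings Rehearsal, Sectional Soundcheck, Sectional Tracking, Rhythm Block.
Tech Block starts after Full Tracking ends — done with Full Tracking.
Dress Block starts after Tech Block ends — done with Tech Block.
Vocals Take starts after Dress Block ends — done with Dress Block.
Strings Session starts after Vocals Take ends — done with Vocals Take.
Strings Rehearsal starts after Strings Session ends — done with Strings Session.
Sectional Soundcheck starts exactly when Strings Rehearsal ends (back-to-back, no overlap) — done with Strings Rehearsal.
Sectional Tracking starts after Sectional Soundcheck ends — done with Sectional Soundcheck.
Rhythm Block starts after Sectional Tracking ends.
Every pair is clear; the schedule has no overlaps.

No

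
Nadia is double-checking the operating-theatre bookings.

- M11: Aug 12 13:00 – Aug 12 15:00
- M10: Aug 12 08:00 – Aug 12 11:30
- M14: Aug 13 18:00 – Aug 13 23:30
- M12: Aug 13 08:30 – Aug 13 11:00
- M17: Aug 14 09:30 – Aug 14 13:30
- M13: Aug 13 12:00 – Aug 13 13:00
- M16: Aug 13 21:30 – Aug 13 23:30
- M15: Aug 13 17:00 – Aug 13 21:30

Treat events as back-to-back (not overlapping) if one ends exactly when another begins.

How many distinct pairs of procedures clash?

2

Check each pair: they overlap iff neither finishes before the other starts.
Sorted by start: M10, M11, M12, M13, M15, M14, M16, M17.
M11 starts after M10 ends, so nothing later overlaps M10 either.
M12 starts after M11 ends, so nothing later overlaps M11 either.
M13 starts after M12 ends, so nothing later overlaps M12 either.
M15 starts after M13 ends, so nothing later overlaps M13 either.
M14 starts before M15 ends → M15 and M14 overlap.
M16 starts exactly when M15 ends (back-to-back, no overlap), so nothing later overlaps M15 either.
M16 starts before M14 ends → M14 and M16 overlap.
M17 starts after M14 ends.
M17 starts after M16 ends.
Overlapping pairs: M14 & M15, M14 & M16 — 2 in total.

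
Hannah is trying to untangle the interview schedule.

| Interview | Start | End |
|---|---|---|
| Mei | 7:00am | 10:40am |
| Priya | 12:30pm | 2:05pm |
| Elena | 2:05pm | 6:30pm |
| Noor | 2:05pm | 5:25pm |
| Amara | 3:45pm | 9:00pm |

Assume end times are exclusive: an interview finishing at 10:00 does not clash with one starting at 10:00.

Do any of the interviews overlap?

Sorted by start: Mei, Priya, Elena, Noor, Amara.
Priya starts after Mei ends, so Mei has no further overlaps.
Elena starts exactly when Priya ends (back-to-back, no overlap), so Priya has no further overlaps.
Noor starts before Elena ends → Elena and Noor overlap.
That's a conflict, so the schedule is not conflict-free.

Yes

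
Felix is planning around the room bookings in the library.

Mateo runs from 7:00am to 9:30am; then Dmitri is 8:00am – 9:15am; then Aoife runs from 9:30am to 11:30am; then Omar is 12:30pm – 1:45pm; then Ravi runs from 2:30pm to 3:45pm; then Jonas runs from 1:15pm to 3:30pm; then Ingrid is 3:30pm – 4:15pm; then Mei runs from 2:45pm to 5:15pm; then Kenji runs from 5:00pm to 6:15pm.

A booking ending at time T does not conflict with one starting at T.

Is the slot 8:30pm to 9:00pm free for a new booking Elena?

Mateo: ends 9:30am at or before Elena starts 8:30pm → clear.
Dmitri: ends 9:15am at or before Elena starts 8:30pm → clear.
Aoife: ends 11:30am at or before Elena starts 8:30pm → clear.
Omar: ends 1:45pm at or before Elena starts 8:30pm → clear.
Jonas: ends 3:30pm at or before Elena starts 8:30pm → clear.
Ravi: ends 3:45pm at or before Elena starts 8:30pm → clear.
Mei: ends 5:15pm at or before Elena starts 8:30pm → clear.
Ingrid: ends 4:15pm at or before Elena starts 8:30pm → clear.
Kenji: ends 6:15pm at or before Elena starts 8:30pm → clear.

Yes — the slot is free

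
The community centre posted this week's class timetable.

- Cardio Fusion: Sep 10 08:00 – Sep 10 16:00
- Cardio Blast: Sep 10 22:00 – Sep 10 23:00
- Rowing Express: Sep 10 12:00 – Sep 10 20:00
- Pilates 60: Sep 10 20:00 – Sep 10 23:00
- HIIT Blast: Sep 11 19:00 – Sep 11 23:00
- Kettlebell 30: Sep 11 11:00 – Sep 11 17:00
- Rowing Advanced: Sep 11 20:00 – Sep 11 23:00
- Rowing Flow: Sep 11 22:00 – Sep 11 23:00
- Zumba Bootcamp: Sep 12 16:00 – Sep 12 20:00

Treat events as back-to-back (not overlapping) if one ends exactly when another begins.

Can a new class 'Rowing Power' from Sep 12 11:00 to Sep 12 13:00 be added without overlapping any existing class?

Cardio Fusion: ends Sep 10 16:00 at or before Rowing Power starts Sep 12 11:00 → clear.
Rowing Express: ends Sep 10 20:00 at or before Rowing Power starts Sep 12 11:00 → clear.
Pilates 60: ends Sep 10 23:00 at or before Rowing Power starts Sep 12 11:00 → clear.
Cardio Blast: ends Sep 10 23:00 at or before Rowing Power starts Sep 12 11:00 → clear.
Kettlebell 30: ends Sep 11 17:00 at or before Rowing Power starts Sep 12 11:00 → clear.
HIIT Blast: ends Sep 11 23:00 at or before Rowing Power starts Sep 12 11:00 → clear.
Rowing Advanced: ends Sep 11 23:00 at or before Rowing Power starts Sep 12 11:00 → clear.
Rowing Flow: ends Sep 11 23:00 at or before Rowing Power starts Sep 12 11:00 → clear.
Zumba Bootcamp: starts Sep 12 16:00 at or after Rowing Power ends Sep 12 13:00 → clear.

Yes — the slot is free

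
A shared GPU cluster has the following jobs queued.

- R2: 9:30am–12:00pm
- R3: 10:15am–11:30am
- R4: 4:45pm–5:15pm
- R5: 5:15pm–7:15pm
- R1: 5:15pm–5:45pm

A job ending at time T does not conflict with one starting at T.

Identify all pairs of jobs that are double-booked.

R1 & R5, R2 & R3

Two intervals overlap when each starts before the other ends.
Sorted by start: R2, R3, R4, R1, R5.
R3 starts before R2 ends → R2 and R3 overlap.
R4 starts after R2 ends, so R2 has no further overlaps.
R4 starts after R3 ends, so R3 has no further overlaps.
R1 starts exactly when R4 ends (back-to-back, no overlap), so R4 has no further overlaps.
R5 starts before R1 ends → R1 and R5 overlap.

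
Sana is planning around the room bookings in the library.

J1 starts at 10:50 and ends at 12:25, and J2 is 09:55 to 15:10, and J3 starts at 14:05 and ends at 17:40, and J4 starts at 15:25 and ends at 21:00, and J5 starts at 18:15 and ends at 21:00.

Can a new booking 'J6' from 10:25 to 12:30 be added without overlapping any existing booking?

J2: starts 09:55 before J6 ends 12:30, and ends 15:10 after J6 starts 10:25 → overlap.
J1: starts 10:50 before J6 ends 12:30, and ends 12:25 after J6 starts 10:25 → overlap.
J3: starts 14:05 at or after J6 ends 12:30 → clear.
J4: starts 15:25 at or after J6 ends 12:30 → clear.
J5: starts 18:15 at or after J6 ends 12:30 → clear.
J6 overlaps J1, J2.

No — it overlaps J1, J2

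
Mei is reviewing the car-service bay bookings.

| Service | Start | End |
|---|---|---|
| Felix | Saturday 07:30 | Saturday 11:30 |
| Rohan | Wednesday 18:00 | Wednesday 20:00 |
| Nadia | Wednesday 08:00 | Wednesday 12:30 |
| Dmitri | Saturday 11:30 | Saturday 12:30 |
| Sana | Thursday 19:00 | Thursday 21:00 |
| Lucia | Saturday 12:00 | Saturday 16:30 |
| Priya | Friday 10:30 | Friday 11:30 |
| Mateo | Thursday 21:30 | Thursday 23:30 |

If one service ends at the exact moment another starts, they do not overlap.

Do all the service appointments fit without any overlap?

No

Two intervals overlap when each starts before the other ends.
Sorted by start: Nadia, Rohan, Sana, Mateo, Priya, Felix, Dmitri, Lucia.
Rohan starts after Nadia ends, so Nadia has no further overlaps.
Sana starts after Rohan ends, so Rohan has no further overlaps.
Mateo starts after Sana ends, so Sana has no further overlaps.
Priya starts after Mateo ends, so Mateo has no further overlaps.
Felix starts after Priya ends, so Priya has no further overlaps.
Dmitri starts exactly when Felix ends (back-to-back, no overlap), so Felix has no further overlaps.
Lucia starts before Dmitri ends → Dmitri and Lucia overlap.
That's a conflict, so the schedule is not conflict-free.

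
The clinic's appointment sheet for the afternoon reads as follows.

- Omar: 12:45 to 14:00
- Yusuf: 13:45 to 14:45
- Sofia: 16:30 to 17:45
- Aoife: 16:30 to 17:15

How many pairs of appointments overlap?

2

Sorted by start: Omar, Yusuf, Sofia, Aoife.
Yusuf starts before Omar ends → Omar and Yusuf overlap.
Sofia starts after Omar ends — done with Omar.
Sofia starts after Yusuf ends — done with Yusuf.
Aoife starts before Sofia ends → Sofia and Aoife overlap.
Overlapping pairs: Aoife & Sofia, Omar & Yusuf — 2 in total.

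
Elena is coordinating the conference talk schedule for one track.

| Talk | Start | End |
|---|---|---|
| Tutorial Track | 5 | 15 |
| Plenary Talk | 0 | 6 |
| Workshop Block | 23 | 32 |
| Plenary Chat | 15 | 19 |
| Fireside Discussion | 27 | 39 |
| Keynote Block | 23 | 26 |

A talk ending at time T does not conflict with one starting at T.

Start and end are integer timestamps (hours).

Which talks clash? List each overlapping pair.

Sorted by start: Plenary Talk, Tutorial Track, Plenary Chat, Workshop Block, Keynote Block, Fireside Discussion.
Tutorial Track starts before Plenary Talk ends → Plenary Talk and Tutorial Track overlap.
Plenary Chat starts after Plenary Talk ends, so Plenary Talk has no further overlaps.
Plenary Chat starts exactly when Tutorial Track ends (back-to-back, no overlap), so Tutorial Track has no further overlaps.
Workshop Block starts after Plenary Chat ends, so Plenary Chat has no further overlaps.
Keynote Block starts before Workshop Block ends → Workshop Block and Keynote Block overlap.
Fireside Discussion starts before Workshop Block ends → Workshop Block and Fireside Discussion overlap.
Fireside Discussion starts after Keynote Block ends.

Fireside Discussion & Workshop Block, Keynote Block & Workshop Block, Plenary Talk & Tutorial Track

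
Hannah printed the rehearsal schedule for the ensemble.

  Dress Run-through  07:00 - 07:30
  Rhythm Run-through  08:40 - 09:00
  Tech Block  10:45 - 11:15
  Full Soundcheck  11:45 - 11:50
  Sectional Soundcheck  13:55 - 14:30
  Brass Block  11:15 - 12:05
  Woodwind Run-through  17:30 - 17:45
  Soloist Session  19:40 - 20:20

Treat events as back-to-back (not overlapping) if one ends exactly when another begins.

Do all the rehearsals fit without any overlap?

No

Two intervals overlap when each starts before the other ends.
Sorted by start: Dress Run-through, Rhythm Run-through, Tech Block, Brass Block, Full Soundcheck, Sectional Soundcheck, Woodwind Run-through, Soloist Session.
Rhythm Run-through starts after Dress Run-through ends — done with Dress Run-through.
Tech Block starts after Rhythm Run-through ends — done with Rhythm Run-through.
Brass Block starts exactly when Tech Block ends (back-to-back, no overlap) — done with Tech Block.
Full Soundcheck starts before Brass Block ends → Brass Block and Full Soundcheck overlap.
That's a conflict, so the schedule is not conflict-free.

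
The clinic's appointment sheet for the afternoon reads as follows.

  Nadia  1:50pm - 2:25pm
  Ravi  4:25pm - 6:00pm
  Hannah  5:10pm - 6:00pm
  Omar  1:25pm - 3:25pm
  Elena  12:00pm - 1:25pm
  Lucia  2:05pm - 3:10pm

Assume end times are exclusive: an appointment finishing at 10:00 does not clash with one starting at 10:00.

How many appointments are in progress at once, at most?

3

Sort all start/end points and keep a running count:
12:00pm start Elena → 1
1:25pm end Elena → 0
1:25pm start Omar → 1
1:50pm start Nadia → 2
2:05pm start Lucia → 3
2:25pm end Nadia → 2
3:10pm end Lucia → 1
3:25pm end Omar → 0
4:25pm start Ravi → 1
5:10pm start Hannah → 2
6:00pm end Hannah → 1
6:00pm end Ravi → 0
Peak is 3, at 2:05pm (Lucia, Nadia, Omar).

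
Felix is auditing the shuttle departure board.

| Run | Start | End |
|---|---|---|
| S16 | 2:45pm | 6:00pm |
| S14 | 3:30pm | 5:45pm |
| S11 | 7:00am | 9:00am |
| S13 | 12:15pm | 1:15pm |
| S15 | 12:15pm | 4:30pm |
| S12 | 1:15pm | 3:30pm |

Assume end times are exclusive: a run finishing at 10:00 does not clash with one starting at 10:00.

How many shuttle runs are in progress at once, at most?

3

Walk through starts and ends in time order (an end at T is processed before a start at T):
7:00am start S11 → 1
9:00am end S11 → 0
12:15pm start S13 → 1
12:15pm start S15 → 2
1:15pm end S13 → 1
1:15pm start S12 → 2
2:45pm start S16 → 3
3:30pm end S12 → 2
3:30pm start S14 → 3
4:30pm end S15 → 2
5:45pm end S14 → 1
6:00pm end S16 → 0
Peak is 3, at 2:45pm (S12, S15, S16).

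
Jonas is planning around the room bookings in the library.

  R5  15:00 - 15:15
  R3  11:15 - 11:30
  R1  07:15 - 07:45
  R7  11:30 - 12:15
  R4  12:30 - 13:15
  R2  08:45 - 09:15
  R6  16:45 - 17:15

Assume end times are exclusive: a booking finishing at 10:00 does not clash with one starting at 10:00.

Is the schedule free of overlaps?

Yes

Sorted by start: R1, R2, R3, R7, R4, R5, R6.
R2 starts after R1 ends; R1 is clear from here.
R3 starts after R2 ends; R2 is clear from here.
R7 starts exactly when R3 ends (back-to-back, no overlap); R3 is clear from here.
R4 starts after R7 ends; R7 is clear from here.
R5 starts after R4 ends; R4 is clear from here.
R6 starts after R5 ends.
Every pair is clear; the schedule has no overlaps.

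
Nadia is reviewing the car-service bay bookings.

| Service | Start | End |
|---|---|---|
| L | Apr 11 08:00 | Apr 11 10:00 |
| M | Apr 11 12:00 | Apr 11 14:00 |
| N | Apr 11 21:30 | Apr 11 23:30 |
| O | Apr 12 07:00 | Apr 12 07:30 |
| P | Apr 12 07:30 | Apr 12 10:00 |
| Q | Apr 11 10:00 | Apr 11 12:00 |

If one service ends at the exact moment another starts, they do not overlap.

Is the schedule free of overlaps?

Yes

Sorted by start: L, Q, M, N, O, P.
Q starts exactly when L ends (back-to-back, no overlap); L is clear from here.
M starts exactly when Q ends (back-to-back, no overlap); Q is clear from here.
N starts after M ends; M is clear from here.
O starts after N ends; N is clear from here.
P starts exactly when O ends (back-to-back, no overlap).
Every pair is clear; the schedule has no overlaps.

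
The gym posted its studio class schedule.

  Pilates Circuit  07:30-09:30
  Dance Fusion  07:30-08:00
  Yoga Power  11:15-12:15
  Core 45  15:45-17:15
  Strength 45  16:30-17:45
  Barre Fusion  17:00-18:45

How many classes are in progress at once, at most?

3

Sort all start/end points and keep a running count:
07:30 start Dance Fusion → 1
07:30 start Pilates Circuit → 2
08:00 end Dance Fusion → 1
09:30 end Pilates Circuit → 0
11:15 start Yoga Power → 1
12:15 end Yoga Power → 0
15:45 start Core 45 → 1
16:30 start Strength 45 → 2
17:00 start Barre Fusion → 3
17:15 end Core 45 → 2
17:45 end Strength 45 → 1
18:45 end Barre Fusion → 0
Peak is 3, at 17:00 (Barre Fusion, Core 45, Strength 45).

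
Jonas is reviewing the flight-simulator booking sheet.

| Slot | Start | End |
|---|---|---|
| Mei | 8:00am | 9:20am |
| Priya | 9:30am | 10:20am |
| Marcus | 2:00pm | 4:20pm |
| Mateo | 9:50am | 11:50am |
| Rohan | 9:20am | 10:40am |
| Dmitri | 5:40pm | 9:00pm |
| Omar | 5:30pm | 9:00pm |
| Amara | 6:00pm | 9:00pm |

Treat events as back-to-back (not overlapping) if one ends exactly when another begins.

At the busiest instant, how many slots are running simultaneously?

3

Sweep the timeline, counting +1 at each start and −1 at each end (ends before starts at a tie):
8:00am start Mei → 1
9:20am end Mei → 0
9:20am start Rohan → 1
9:30am start Priya → 2
9:50am start Mateo → 3
10:20am end Priya → 2
10:40am end Rohan → 1
11:50am end Mateo → 0
2:00pm start Marcus → 1
4:20pm end Marcus → 0
5:30pm start Omar → 1
5:40pm start Dmitri → 2
6:00pm start Amara → 3
9:00pm end Amara → 2
9:00pm end Dmitri → 1
9:00pm end Omar → 0
Peak is 3, at 9:50am (Mateo, Priya, Rohan).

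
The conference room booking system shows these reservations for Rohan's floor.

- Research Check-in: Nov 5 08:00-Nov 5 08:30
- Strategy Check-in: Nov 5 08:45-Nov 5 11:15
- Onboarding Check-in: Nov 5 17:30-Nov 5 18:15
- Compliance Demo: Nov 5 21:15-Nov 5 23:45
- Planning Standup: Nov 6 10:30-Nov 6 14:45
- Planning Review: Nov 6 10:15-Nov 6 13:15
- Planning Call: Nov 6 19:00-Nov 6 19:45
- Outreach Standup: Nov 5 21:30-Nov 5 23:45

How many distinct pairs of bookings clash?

Sorted by start: Research Check-in, Strategy Check-in, Onboarding Check-in, Compliance Demo, Outreach Standup, Planning Review, Planning Standup, Planning Call.
Strategy Check-in starts after Research Check-in ends, so Research Check-in has no further overlaps.
Onboarding Check-in starts after Strategy Check-in ends, so Strategy Check-in has no further overlaps.
Compliance Demo starts after Onboarding Check-in ends, so Onboarding Check-in has no further overlaps.
Outreach Standup starts before Compliance Demo ends → Compliance Demo and Outreach Standup overlap.
Planning Review starts after Compliance Demo ends, so Compliance Demo has no further overlaps.
Planning Review starts after Outreach Standup ends, so Outreach Standup has no further overlaps.
Planning Standup starts before Planning Review ends → Planning Review and Planning Standup overlap.
Planning Call starts after Planning Review ends.
Planning Call starts after Planning Standup ends.
Overlapping pairs: Compliance Demo & Outreach Standup, Planning Review & Planning Standup — 2 in total.

2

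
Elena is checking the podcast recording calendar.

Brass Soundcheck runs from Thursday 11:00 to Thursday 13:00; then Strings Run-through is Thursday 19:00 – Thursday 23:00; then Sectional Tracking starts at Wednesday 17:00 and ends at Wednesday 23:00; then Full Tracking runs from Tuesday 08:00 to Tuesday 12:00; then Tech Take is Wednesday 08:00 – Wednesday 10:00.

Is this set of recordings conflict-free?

Yes

Sorted by start: Full Tracking, Tech Take, Sectional Tracking, Brass Soundcheck, Strings Run-through.
Tech Take starts after Full Tracking ends — done with Full Tracking.
Sectional Tracking starts after Tech Take ends — done with Tech Take.
Brass Soundcheck starts after Sectional Tracking ends — done with Sectional Tracking.
Strings Run-through starts after Brass Soundcheck ends.
Every pair is clear; the schedule has no overlaps.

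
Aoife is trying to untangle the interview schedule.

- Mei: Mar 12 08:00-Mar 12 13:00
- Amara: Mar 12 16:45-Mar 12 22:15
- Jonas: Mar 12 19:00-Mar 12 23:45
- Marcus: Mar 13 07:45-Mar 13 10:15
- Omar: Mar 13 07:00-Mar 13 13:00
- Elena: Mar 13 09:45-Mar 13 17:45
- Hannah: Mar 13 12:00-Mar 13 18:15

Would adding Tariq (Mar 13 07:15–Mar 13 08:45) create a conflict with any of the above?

Yes — it overlaps Marcus, Omar

Mei: ends Mar 12 13:00 at or before Tariq starts Mar 13 07:15 → clear.
Amara: ends Mar 12 22:15 at or before Tariq starts Mar 13 07:15 → clear.
Jonas: ends Mar 12 23:45 at or before Tariq starts Mar 13 07:15 → clear.
Omar: starts Mar 13 07:00 before Tariq ends Mar 13 08:45, and ends Mar 13 13:00 after Tariq starts Mar 13 07:15 → overlap.
Marcus: starts Mar 13 07:45 before Tariq ends Mar 13 08:45, and ends Mar 13 10:15 after Tariq starts Mar 13 07:15 → overlap.
Elena: starts Mar 13 09:45 at or after Tariq ends Mar 13 08:45 → clear.
Hannah: starts Mar 13 12:00 at or after Tariq ends Mar 13 08:45 → clear.
Tariq overlaps Marcus, Omar.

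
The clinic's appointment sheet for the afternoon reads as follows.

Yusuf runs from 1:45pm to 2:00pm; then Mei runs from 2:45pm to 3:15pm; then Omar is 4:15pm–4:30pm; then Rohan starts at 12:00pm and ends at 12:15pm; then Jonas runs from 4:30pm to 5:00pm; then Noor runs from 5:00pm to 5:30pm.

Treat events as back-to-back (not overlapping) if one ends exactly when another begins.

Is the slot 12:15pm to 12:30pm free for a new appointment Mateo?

Rohan: ends 12:15pm at or before Mateo starts 12:15pm → clear.
Yusuf: starts 1:45pm at or after Mateo ends 12:30pm → clear.
Mei: starts 2:45pm at or after Mateo ends 12:30pm → clear.
Omar: starts 4:15pm at or after Mateo ends 12:30pm → clear.
Jonas: starts 4:30pm at or after Mateo ends 12:30pm → clear.
Noor: starts 5:00pm at or after Mateo ends 12:30pm → clear.

Yes — the slot is free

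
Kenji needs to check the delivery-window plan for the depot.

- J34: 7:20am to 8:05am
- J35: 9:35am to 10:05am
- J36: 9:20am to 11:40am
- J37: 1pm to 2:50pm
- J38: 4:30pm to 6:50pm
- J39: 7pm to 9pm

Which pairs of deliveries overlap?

J35 & J36

Sorted by start: J34, J36, J35, J37, J38, J39.
J36 starts after J34 ends; J34 is clear from here.
J35 starts before J36 ends → J36 and J35 overlap.
J37 starts after J36 ends; J36 is clear from here.
J37 starts after J35 ends; J35 is clear from here.
J38 starts after J37 ends; J37 is clear from here.
J39 starts after J38 ends.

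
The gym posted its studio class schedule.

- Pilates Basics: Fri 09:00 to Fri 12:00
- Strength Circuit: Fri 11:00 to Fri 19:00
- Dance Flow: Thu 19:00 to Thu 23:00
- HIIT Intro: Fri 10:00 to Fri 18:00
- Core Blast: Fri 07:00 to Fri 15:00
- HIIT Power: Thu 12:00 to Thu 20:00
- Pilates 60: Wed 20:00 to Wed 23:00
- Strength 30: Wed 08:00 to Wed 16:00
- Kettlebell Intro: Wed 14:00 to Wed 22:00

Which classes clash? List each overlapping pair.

Sorted by start: Strength 30, Kettlebell Intro, Pilates 60, HIIT Power, Dance Flow, Core Blast, Pilates Basics, HIIT Intro, Strength Circuit.
Kettlebell Intro starts before Strength 30 ends → Strength 30 and Kettlebell Intro overlap.
Pilates 60 starts after Strength 30 ends, so nothing later overlaps Strength 30 either.
Pilates 60 starts before Kettlebell Intro ends → Kettlebell Intro and Pilates 60 overlap.
HIIT Power starts after Kettlebell Intro ends, so nothing later overlaps Kettlebell Intro either.
HIIT Power starts after Pilates 60 ends, so nothing later overlaps Pilates 60 either.
Dance Flow starts before HIIT Power ends → HIIT Power and Dance Flow overlap.
Core Blast starts after HIIT Power ends, so nothing later overlaps HIIT Power either.
Core Blast starts after Dance Flow ends, so nothing later overlaps Dance Flow either.
Pilates Basics starts before Core Blast ends → Core Blast and Pilates Basics overlap.
HIIT Intro starts before Core Blast ends → Core Blast and HIIT Intro overlap.
Strength Circuit starts before Core Blast ends → Core Blast and Strength Circuit overlap.
HIIT Intro starts before Pilates Basics ends → Pilates Basics and HIIT Intro overlap.
Strength Circuit starts before Pilates Basics ends → Pilates Basics and Strength Circuit overlap.
Strength Circuit starts before HIIT Intro ends → HIIT Intro and Strength Circuit overlap.

Core Blast & HIIT Intro, Core Blast & Pilates Basics, Core Blast & Strength Circuit, Dance Flow & HIIT Power, HIIT Intro & Pilates Basics, HIIT Intro & Strength Circuit, Kettlebell Intro & Pilates 60, Kettlebell Intro & Strength 30, Pilates Basics & Strength Circuit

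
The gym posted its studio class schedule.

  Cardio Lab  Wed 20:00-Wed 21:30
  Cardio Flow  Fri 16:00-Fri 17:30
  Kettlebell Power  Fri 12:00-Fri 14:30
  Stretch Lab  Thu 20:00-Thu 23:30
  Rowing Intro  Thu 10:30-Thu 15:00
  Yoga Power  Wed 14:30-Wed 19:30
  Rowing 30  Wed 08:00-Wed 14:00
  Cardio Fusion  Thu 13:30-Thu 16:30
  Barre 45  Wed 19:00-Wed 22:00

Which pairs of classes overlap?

Barre 45 & Cardio Lab, Barre 45 & Yoga Power, Cardio Fusion & Rowing Intro

Sorted by start: Rowing 30, Yoga Power, Barre 45, Cardio Lab, Rowing Intro, Cardio Fusion, Stretch Lab, Kettlebell Power, Cardio Flow.
Yoga Power starts after Rowing 30 ends, so nothing later overlaps Rowing 30 either.
Barre 45 starts before Yoga Power ends → Yoga Power and Barre 45 overlap.
Cardio Lab starts after Yoga Power ends, so nothing later overlaps Yoga Power either.
Cardio Lab starts before Barre 45 ends → Barre 45 and Cardio Lab overlap.
Rowing Intro starts after Barre 45 ends, so nothing later overlaps Barre 45 either.
Rowing Intro starts after Cardio Lab ends, so nothing later overlaps Cardio Lab either.
Cardio Fusion starts before Rowing Intro ends → Rowing Intro and Cardio Fusion overlap.
Stretch Lab starts after Rowing Intro ends, so nothing later overlaps Rowing Intro either.
Stretch Lab starts after Cardio Fusion ends, so nothing later overlaps Cardio Fusion either.
Kettlebell Power starts after Stretch Lab ends, so nothing later overlaps Stretch Lab either.
Cardio Flow starts after Kettlebell Power ends.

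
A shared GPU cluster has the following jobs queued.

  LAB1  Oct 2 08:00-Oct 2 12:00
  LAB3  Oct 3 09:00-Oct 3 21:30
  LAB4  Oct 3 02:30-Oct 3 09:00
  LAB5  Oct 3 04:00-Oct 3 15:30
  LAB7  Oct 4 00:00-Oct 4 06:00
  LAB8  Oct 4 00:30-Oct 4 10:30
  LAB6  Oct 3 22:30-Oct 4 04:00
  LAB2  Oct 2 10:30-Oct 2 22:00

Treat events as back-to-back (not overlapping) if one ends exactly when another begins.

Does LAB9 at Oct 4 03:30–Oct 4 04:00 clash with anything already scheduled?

Yes — it overlaps LAB6, LAB7, LAB8

LAB1: ends Oct 2 12:00 at or before LAB9 starts Oct 4 03:30 → clear.
LAB2: ends Oct 2 22:00 at or before LAB9 starts Oct 4 03:30 → clear.
LAB4: ends Oct 3 09:00 at or before LAB9 starts Oct 4 03:30 → clear.
LAB5: ends Oct 3 15:30 at or before LAB9 starts Oct 4 03:30 → clear.
LAB3: ends Oct 3 21:30 at or before LAB9 starts Oct 4 03:30 → clear.
LAB6: starts Oct 3 22:30 before LAB9 ends Oct 4 04:00, and ends Oct 4 04:00 after LAB9 starts Oct 4 03:30 → overlap.
LAB7: starts Oct 4 00:00 before LAB9 ends Oct 4 04:00, and ends Oct 4 06:00 after LAB9 starts Oct 4 03:30 → overlap.
LAB8: starts Oct 4 00:30 before LAB9 ends Oct 4 04:00, and ends Oct 4 10:30 after LAB9 starts Oct 4 03:30 → overlap.
LAB9 overlaps LAB6, LAB7, LAB8.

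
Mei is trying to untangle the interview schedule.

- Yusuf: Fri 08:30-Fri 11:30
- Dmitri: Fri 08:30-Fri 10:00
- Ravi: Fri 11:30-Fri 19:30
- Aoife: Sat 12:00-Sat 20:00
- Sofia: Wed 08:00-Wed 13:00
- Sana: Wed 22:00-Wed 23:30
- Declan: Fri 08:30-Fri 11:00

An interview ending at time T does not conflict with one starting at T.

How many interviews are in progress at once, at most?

3

Sweep the timeline, counting +1 at each start and −1 at each end (ends before starts at a tie):
Wed 08:00 start Sofia → 1
Wed 13:00 end Sofia → 0
Wed 22:00 start Sana → 1
Wed 23:30 end Sana → 0
Fri 08:30 start Declan → 1
Fri 08:30 start Dmitri → 2
Fri 08:30 start Yusuf → 3
Fri 10:00 end Dmitri → 2
Fri 11:00 end Declan → 1
Fri 11:30 end Yusuf → 0
Fri 11:30 start Ravi → 1
Fri 19:30 end Ravi → 0
Sat 12:00 start Aoife → 1
Sat 20:00 end Aoife → 0
Peak is 3, at Fri 08:30 (Declan, Dmitri, Yusuf).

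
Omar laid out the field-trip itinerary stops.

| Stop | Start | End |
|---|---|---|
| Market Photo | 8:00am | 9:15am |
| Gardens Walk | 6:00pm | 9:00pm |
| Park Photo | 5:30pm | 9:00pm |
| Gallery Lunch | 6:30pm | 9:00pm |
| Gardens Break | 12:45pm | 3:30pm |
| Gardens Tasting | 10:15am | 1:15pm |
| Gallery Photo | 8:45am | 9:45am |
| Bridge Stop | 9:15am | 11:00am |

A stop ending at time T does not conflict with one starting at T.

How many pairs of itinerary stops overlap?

Sorted by start: Market Photo, Gallery Photo, Bridge Stop, Gardens Tasting, Gardens Break, Park Photo, Gardens Walk, Gallery Lunch.
Gallery Photo starts before Market Photo ends → Market Photo and Gallery Photo overlap.
Bridge Stop starts exactly when Market Photo ends (back-to-back, no overlap), so Market Photo has no further overlaps.
Bridge Stop starts before Gallery Photo ends → Gallery Photo and Bridge Stop overlap.
Gardens Tasting starts after Gallery Photo ends, so Gallery Photo has no further overlaps.
Gardens Tasting starts before Bridge Stop ends → Bridge Stop and Gardens Tasting overlap.
Gardens Break starts after Bridge Stop ends, so Bridge Stop has no further overlaps.
Gardens Break starts before Gardens Tasting ends → Gardens Tasting and Gardens Break overlap.
Park Photo starts after Gardens Tasting ends, so Gardens Tasting has no further overlaps.
Park Photo starts after Gardens Break ends, so Gardens Break has no further overlaps.
Gardens Walk starts before Park Photo ends → Park Photo and Gardens Walk overlap.
Gallery Lunch starts before Park Photo ends → Park Photo and Gallery Lunch overlap.
Gallery Lunch starts before Gardens Walk ends → Gardens Walk and Gallery Lunch overlap.
Overlapping pairs: Bridge Stop & Gallery Photo, Bridge Stop & Gardens Tasting, Gallery Lunch & Gardens Walk, Gallery Lunch & Park Photo, Gallery Photo & Market Photo, Gardens Break & Gardens Tasting, Gardens Walk & Park Photo — 7 in total.

7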